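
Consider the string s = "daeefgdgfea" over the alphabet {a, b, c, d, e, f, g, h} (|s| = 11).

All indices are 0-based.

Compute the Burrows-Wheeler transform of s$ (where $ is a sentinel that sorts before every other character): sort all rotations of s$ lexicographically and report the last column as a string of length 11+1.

aed$gfaegefd

rank  rotation      last
    0  $daeefgdgfea  a
    1  a$daeefgdgfe  e
    2  aeefgdgfea$d  d
    3  daeefgdgfea$  $
    4  dgfea$daeefg  g
    5  ea$daeefgdgf  f
    6  eefgdgfea$da  a
    7  efgdgfea$dae  e
    8  fea$daeefgdg  g
    9  fgdgfea$daee  e
   10  gdgfea$daeef  f
   11  gfea$daeefgd  d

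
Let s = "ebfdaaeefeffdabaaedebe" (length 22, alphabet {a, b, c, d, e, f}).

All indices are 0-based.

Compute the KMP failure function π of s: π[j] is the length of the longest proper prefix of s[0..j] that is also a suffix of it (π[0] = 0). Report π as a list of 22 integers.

[0, 0, 0, 0, 0, 0, 1, 1, 0, 1, 0, 0, 0, 0, 0, 0, 0, 1, 0, 1, 2, 1]

π[0] = 0
j=1 s[j]='b': π[1]=0 (border '')
j=2 s[j]='f': π[2]=0 (border '')
j=3 s[j]='d': π[3]=0 (border '')
j=4 s[j]='a': π[4]=0 (border '')
j=5 s[j]='a': π[5]=0 (border '')
j=6 s[j]='e': π[6]=1 (border 'e')
j=7 s[j]='e': k: 1→0; π[7]=1 (border 'e')
j=8 s[j]='f': k: 1→0; π[8]=0 (border '')
j=9 s[j]='e': π[9]=1 (border 'e')
j=10 s[j]='f': k: 1→0; π[10]=0 (border '')
j=11 s[j]='f': π[11]=0 (border '')
j=12 s[j]='d': π[12]=0 (border '')
j=13 s[j]='a': π[13]=0 (border '')
j=14 s[j]='b': π[14]=0 (border '')
j=15 s[j]='a': π[15]=0 (border '')
j=16 s[j]='a': π[16]=0 (border '')
j=17 s[j]='e': π[17]=1 (border 'e')
j=18 s[j]='d': k: 1→0; π[18]=0 (border '')
j=19 s[j]='e': π[19]=1 (border 'e')
j=20 s[j]='b': π[20]=2 (border 'eb')
j=21 s[j]='e': k: 2→0; π[21]=1 (border 'e')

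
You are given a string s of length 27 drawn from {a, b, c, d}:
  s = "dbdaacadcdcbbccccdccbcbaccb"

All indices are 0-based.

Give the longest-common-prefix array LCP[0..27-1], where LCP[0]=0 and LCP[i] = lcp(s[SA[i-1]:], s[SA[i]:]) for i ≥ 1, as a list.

[0, 1, 2, 1, 0, 1, 1, 1, 2, 1, 0, 1, 2, 2, 2, 1, 3, 2, 3, 2, 1, 3, 0, 1, 1, 2, 2]

rank | idx | suffix
   0 |   3 | aacadcdcbbccccdccbcbaccb
   1 |   4 | acadcdcbbccccdccbcbaccb
   2 |  23 | accb
   3 |   6 | adcdcbbccccdccbcbaccb
   4 |  26 | b
   5 |  22 | baccb
   6 |  11 | bbccccdccbcbaccb
   7 |  20 | bcbaccb
   8 |  12 | bccccdccbcbaccb
   9 |   1 | bdaacadcdcbbccccdccbcbaccb
  10 |   5 | cadcdcbbccccdccbcbaccb
  11 |  25 | cb
  12 |  21 | cbaccb
  13 |  10 | cbbccccdccbcbaccb
  14 |  19 | cbcbaccb
  15 |  24 | ccb
  16 |  18 | ccbcbaccb
  17 |  13 | ccccdccbcbaccb
  18 |  14 | cccdccbcbaccb
  19 |  15 | ccdccbcbaccb
  20 |   8 | cdcbbccccdccbcbaccb
  21 |  16 | cdccbcbaccb
  22 |   2 | daacadcdcbbccccdccbcbaccb
  23 |   0 | dbdaacadcdcbbccccdccbcbaccb
  24 |   9 | dcbbccccdccbcbaccb
  25 |  17 | dccbcbaccb
  26 |   7 | dcdcbbccccdccbcbaccb

SA = [3, 4, 23, 6, 26, 22, 11, 20, 12, 1, 5, 25, 21, 10, 19, 24, 18, 13, 14, 15, 8, 16, 2, 0, 9, 17, 7]
[i] adj suffixes → lcp
  [1] 3/4 → 1 ('a')
  [2] 4/23 → 2 ('ac')
  [3] 23/6 → 1 ('a')
  [4] 6/26 → 0 ('')
  [5] 26/22 → 1 ('b')
  [6] 22/11 → 1 ('b')
  [7] 11/20 → 1 ('b')
  [8] 20/12 → 2 ('bc')
  [9] 12/1 → 1 ('b')
  [10] 1/5 → 0 ('')
  [11] 5/25 → 1 ('c')
  [12] 25/21 → 2 ('cb')
  [13] 21/10 → 2 ('cb')
  [14] 10/19 → 2 ('cb')
  [15] 19/24 → 1 ('c')
  [16] 24/18 → 3 ('ccb')
  [17] 18/13 → 2 ('cc')
  [18] 13/14 → 3 ('ccc')
  [19] 14/15 → 2 ('cc')
  [20] 15/8 → 1 ('c')
  [21] 8/16 → 3 ('cdc')
  [22] 16/2 → 0 ('')
  [23] 2/0 → 1 ('d')
  [24] 0/9 → 1 ('d')
  [25] 9/17 → 2 ('dc')
  [26] 17/7 → 2 ('dc')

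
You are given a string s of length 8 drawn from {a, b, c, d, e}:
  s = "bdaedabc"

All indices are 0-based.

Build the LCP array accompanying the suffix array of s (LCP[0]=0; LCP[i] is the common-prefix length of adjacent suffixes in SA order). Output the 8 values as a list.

rank→(start, suffix):
  0 → (5, 'abc')
  1 → (2, 'aedabc')
  2 → (6, 'bc')
  3 → (0, 'bdaedabc')
  4 → (7, 'c')
  5 → (4, 'dabc')
  6 → (1, 'daedabc')
  7 → (3, 'edabc')

SA = [5, 2, 6, 0, 7, 4, 1, 3]
rank  pair      lcp
   1  s[5:],s[2:]  1  'a'
   2  s[2:],s[6:]  0  ''
   3  s[6:],s[0:]  1  'b'
   4  s[0:],s[7:]  0  ''
   5  s[7:],s[4:]  0  ''
   6  s[4:],s[1:]  2  'da'
   7  s[1:],s[3:]  0  ''

[0, 1, 0, 1, 0, 0, 2, 0]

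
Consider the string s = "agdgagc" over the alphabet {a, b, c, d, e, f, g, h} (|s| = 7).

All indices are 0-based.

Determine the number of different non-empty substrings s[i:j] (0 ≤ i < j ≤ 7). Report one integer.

rank→(start, suffix):
  0 → (4, 'agc')
  1 → (0, 'agdgagc')
  2 → (6, 'c')
  3 → (2, 'dgagc')
  4 → (3, 'gagc')
  5 → (5, 'gc')
  6 → (1, 'gdgagc')

SA = [4, 0, 6, 2, 3, 5, 1]
i: (SA[i-1],SA[i]) lcp shared
  1: (4,0) 2 'ag'
  2: (0,6) 0 ''
  3: (6,2) 0 ''
  4: (2,3) 0 ''
  5: (3,5) 1 'g'
  6: (5,1) 1 'g'

n(n+1)/2 = 7·8/2 = 28
Σ LCP = 0 + 2 + 0 + 0 + 0 + 1 + 1 = 4
distinct = 28 − 4 = 24

24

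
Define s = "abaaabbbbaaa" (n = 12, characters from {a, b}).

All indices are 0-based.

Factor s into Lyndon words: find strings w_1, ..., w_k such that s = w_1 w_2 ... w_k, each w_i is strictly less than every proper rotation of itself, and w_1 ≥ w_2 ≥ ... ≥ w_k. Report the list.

["ab", "aaabbbb", "a", "a", "a"]

emit factor 1: 'ab' (i=0, period=2)
emit factor 2: 'aaabbbb' (i=2, period=7)
emit factor 3: 'a' (i=9, period=1)
emit factor 4: 'a' (i=10, period=1)
emit factor 5: 'a' (i=11, period=1)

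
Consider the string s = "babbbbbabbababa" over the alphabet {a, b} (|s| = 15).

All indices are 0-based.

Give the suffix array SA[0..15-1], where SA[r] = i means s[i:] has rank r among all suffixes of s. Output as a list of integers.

rank→(start, suffix):
  0 → (14, 'a')
  1 → (12, 'aba')
  2 → (10, 'ababa')
  3 → (7, 'abbababa')
  4 → (1, 'abbbbbabbababa')
  5 → (13, 'ba')
  6 → (11, 'baba')
  7 → (9, 'bababa')
  8 → (6, 'babbababa')
  9 → (0, 'babbbbbabbababa')
  10 → (8, 'bbababa')
  11 → (5, 'bbabbababa')
  12 → (4, 'bbbabbababa')
  13 → (3, 'bbbbabbababa')
  14 → (2, 'bbbbbabbababa')

[14, 12, 10, 7, 1, 13, 11, 9, 6, 0, 8, 5, 4, 3, 2]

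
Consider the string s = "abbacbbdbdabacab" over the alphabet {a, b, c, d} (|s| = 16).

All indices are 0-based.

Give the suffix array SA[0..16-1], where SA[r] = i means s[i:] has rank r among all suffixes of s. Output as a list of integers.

[14, 10, 0, 12, 3, 15, 11, 2, 1, 5, 8, 6, 13, 4, 9, 7]

rank→(start, suffix):
  0 → (14, 'ab')
  1 → (10, 'abacab')
  2 → (0, 'abbacbbdbdabacab')
  3 → (12, 'acab')
  4 → (3, 'acbbdbdabacab')
  5 → (15, 'b')
  6 → (11, 'bacab')
  7 → (2, 'bacbbdbdabacab')
  8 → (1, 'bbacbbdbdabacab')
  9 → (5, 'bbdbdabacab')
  10 → (8, 'bdabacab')
  11 → (6, 'bdbdabacab')
  12 → (13, 'cab')
  13 → (4, 'cbbdbdabacab')
  14 → (9, 'dabacab')
  15 → (7, 'dbdabacab')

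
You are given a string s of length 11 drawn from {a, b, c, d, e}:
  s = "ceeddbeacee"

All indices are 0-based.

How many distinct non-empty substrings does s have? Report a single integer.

57

sorted suffixes:
  #0 SA[0]=7  'acee'
  #1 SA[1]=5  'beacee'
  #2 SA[2]=8  'cee'
  #3 SA[3]=0  'ceeddbeacee'
  #4 SA[4]=4  'dbeacee'
  #5 SA[5]=3  'ddbeacee'
  #6 SA[6]=10  'e'
  #7 SA[7]=6  'eacee'
  #8 SA[8]=2  'eddbeacee'
  #9 SA[9]=9  'ee'
  #10 SA[10]=1  'eeddbeacee'

SA = [7, 5, 8, 0, 4, 3, 10, 6, 2, 9, 1]
rank  pair      lcp
   1  s[7:],s[5:]  0  ''
   2  s[5:],s[8:]  0  ''
   3  s[8:],s[0:]  3  'cee'
   4  s[0:],s[4:]  0  ''
   5  s[4:],s[3:]  1  'd'
   6  s[3:],s[10:]  0  ''
   7  s[10:],s[6:]  1  'e'
   8  s[6:],s[2:]  1  'e'
   9  s[2:],s[9:]  1  'e'
  10  s[9:],s[1:]  2  'ee'

n(n+1)/2 = 11·12/2 = 66
Σ LCP = 0 + 0 + 0 + 3 + 0 + 1 + 0 + 1 + 1 + 1 + 2 = 9
distinct = 66 − 9 = 57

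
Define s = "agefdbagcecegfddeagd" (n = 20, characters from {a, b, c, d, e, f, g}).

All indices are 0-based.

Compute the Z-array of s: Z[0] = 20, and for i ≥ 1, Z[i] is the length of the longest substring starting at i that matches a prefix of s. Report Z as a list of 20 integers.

[20, 0, 0, 0, 0, 0, 2, 0, 0, 0, 0, 0, 0, 0, 0, 0, 0, 2, 0, 0]

Z[0]=20
i=1: fresh scan; Z[1]=0
i=2: fresh scan; Z[2]=0
i=3: fresh scan; Z[3]=0
i=4: fresh scan; Z[4]=0
i=5: fresh scan; Z[5]=0
i=6: fresh scan; Z[6]=2 grow→box=[6,8)
i=7: min(r-i=1, Z[1]=0)=0; Z[7]=0
i=8: fresh scan; Z[8]=0
i=9: fresh scan; Z[9]=0
i=10: fresh scan; Z[10]=0
i=11: fresh scan; Z[11]=0
i=12: fresh scan; Z[12]=0
i=13: fresh scan; Z[13]=0
i=14: fresh scan; Z[14]=0
i=15: fresh scan; Z[15]=0
i=16: fresh scan; Z[16]=0
i=17: fresh scan; Z[17]=2 grow→box=[17,19)
i=18: min(r-i=1, Z[1]=0)=0; Z[18]=0
i=19: fresh scan; Z[19]=0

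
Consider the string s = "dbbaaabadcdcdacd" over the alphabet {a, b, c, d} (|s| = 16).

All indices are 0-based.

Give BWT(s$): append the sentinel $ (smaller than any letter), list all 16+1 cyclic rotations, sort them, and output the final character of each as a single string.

dbaadbbadaddcc$ca

rank  rotation           last
    0  $dbbaaabadcdcdacd  d
    1  aaabadcdcdacd$dbb  b
    2  aabadcdcdacd$dbba  a
    3  abadcdcdacd$dbbaa  a
    4  acd$dbbaaabadcdcd  d
    5  adcdcdacd$dbbaaab  b
    6  baaabadcdcdacd$db  b
    7  badcdcdacd$dbbaaa  a
    8  bbaaabadcdcdacd$d  d
    9  cd$dbbaaabadcdcda  a
   10  cdacd$dbbaaabadcd  d
   11  cdcdacd$dbbaaabad  d
   12  d$dbbaaabadcdcdac  c
   13  dacd$dbbaaabadcdc  c
   14  dbbaaabadcdcdacd$  $
   15  dcdacd$dbbaaabadc  c
   16  dcdcdacd$dbbaaaba  a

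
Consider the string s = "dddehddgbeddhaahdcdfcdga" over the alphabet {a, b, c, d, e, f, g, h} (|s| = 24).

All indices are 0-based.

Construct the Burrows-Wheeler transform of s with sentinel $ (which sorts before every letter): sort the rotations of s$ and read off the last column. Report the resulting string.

aghagdfh$dhedccddbdddddae

rank  rotation                   last
    0  $dddehddgbeddhaahdcdfcdga  a
    1  a$dddehddgbeddhaahdcdfcdg  g
    2  aahdcdfcdga$dddehddgbeddh  h
    3  ahdcdfcdga$dddehddgbeddha  a
    4  beddhaahdcdfcdga$dddehddg  g
    5  cdfcdga$dddehddgbeddhaahd  d
    6  cdga$dddehddgbeddhaahdcdf  f
    7  dcdfcdga$dddehddgbeddhaah  h
    8  dddehddgbeddhaahdcdfcdga$  $
    9  ddehddgbeddhaahdcdfcdga$d  d
   10  ddgbeddhaahdcdfcdga$dddeh  h
   11  ddhaahdcdfcdga$dddehddgbe  e
   12  dehddgbeddhaahdcdfcdga$dd  d
   13  dfcdga$dddehddgbeddhaahdc  c
   14  dga$dddehddgbeddhaahdcdfc  c
   15  dgbeddhaahdcdfcdga$dddehd  d
   16  dhaahdcdfcdga$dddehddgbed  d
   17  eddhaahdcdfcdga$dddehddgb  b
   18  ehddgbeddhaahdcdfcdga$ddd  d
   19  fcdga$dddehddgbeddhaahdcd  d
   20  ga$dddehddgbeddhaahdcdfcd  d
   21  gbeddhaahdcdfcdga$dddehdd  d
   22  haahdcdfcdga$dddehddgbedd  d
   23  hdcdfcdga$dddehddgbeddhaa  a
   24  hddgbeddhaahdcdfcdga$ddde  e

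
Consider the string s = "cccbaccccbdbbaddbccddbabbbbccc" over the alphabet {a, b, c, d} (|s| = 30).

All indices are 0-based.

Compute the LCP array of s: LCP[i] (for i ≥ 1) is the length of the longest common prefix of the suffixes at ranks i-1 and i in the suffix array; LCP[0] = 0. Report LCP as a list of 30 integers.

sorted suffixes:
  #0 SA[0]=22  'abbbbccc'
  #1 SA[1]=4  'accccbdbbaddbccddbabbbbccc'
  #2 SA[2]=13  'addbccddbabbbbccc'
  #3 SA[3]=21  'babbbbccc'
  #4 SA[4]=3  'baccccbdbbaddbccddbabbbbccc'
  #5 SA[5]=12  'baddbccddbabbbbccc'
  #6 SA[6]=11  'bbaddbccddbabbbbccc'
  #7 SA[7]=23  'bbbbccc'
  #8 SA[8]=24  'bbbccc'
  #9 SA[9]=25  'bbccc'
  #10 SA[10]=26  'bccc'
  #11 SA[11]=16  'bccddbabbbbccc'
  #12 SA[12]=9  'bdbbaddbccddbabbbbccc'
  #13 SA[13]=29  'c'
  #14 SA[14]=2  'cbaccccbdbbaddbccddbabbbbccc'
  #15 SA[15]=8  'cbdbbaddbccddbabbbbccc'
  #16 SA[16]=28  'cc'
  #17 SA[17]=1  'ccbaccccbdbbaddbccddbabbbbccc'
  #18 SA[18]=7  'ccbdbbaddbccddbabbbbccc'
  #19 SA[19]=27  'ccc'
  #20 SA[20]=0  'cccbaccccbdbbaddbccddbabbbbccc'
  #21 SA[21]=6  'cccbdbbaddbccddbabbbbccc'
  #22 SA[22]=5  'ccccbdbbaddbccddbabbbbccc'
  #23 SA[23]=17  'ccddbabbbbccc'
  #24 SA[24]=18  'cddbabbbbccc'
  #25 SA[25]=20  'dbabbbbccc'
  #26 SA[26]=10  'dbbaddbccddbabbbbccc'
  #27 SA[27]=15  'dbccddbabbbbccc'
  #28 SA[28]=19  'ddbabbbbccc'
  #29 SA[29]=14  'ddbccddbabbbbccc'

SA = [22, 4, 13, 21, 3, 12, 11, 23, 24, 25, 26, 16, 9, 29, 2, 8, 28, 1, 7, 27, 0, 6, 5, 17, 18, 20, 10, 15, 19, 14]
[i] adj suffixes → lcp
  [1] 22/4 → 1 ('a')
  [2] 4/13 → 1 ('a')
  [3] 13/21 → 0 ('')
  [4] 21/3 → 2 ('ba')
  [5] 3/12 → 2 ('ba')
  [6] 12/11 → 1 ('b')
  [7] 11/23 → 2 ('bb')
  [8] 23/24 → 3 ('bbb')
  [9] 24/25 → 2 ('bb')
  [10] 25/26 → 1 ('b')
  [11] 26/16 → 3 ('bcc')
  [12] 16/9 → 1 ('b')
  [13] 9/29 → 0 ('')
  [14] 29/2 → 1 ('c')
  [15] 2/8 → 2 ('cb')
  [16] 8/28 → 1 ('c')
  [17] 28/1 → 2 ('cc')
  [18] 1/7 → 3 ('ccb')
  [19] 7/27 → 2 ('cc')
  [20] 27/0 → 3 ('ccc')
  [21] 0/6 → 4 ('cccb')
  [22] 6/5 → 3 ('ccc')
  [23] 5/17 → 2 ('cc')
  [24] 17/18 → 1 ('c')
  [25] 18/20 → 0 ('')
  [26] 20/10 → 2 ('db')
  [27] 10/15 → 2 ('db')
  [28] 15/19 → 1 ('d')
  [29] 19/14 → 3 ('ddb')

[0, 1, 1, 0, 2, 2, 1, 2, 3, 2, 1, 3, 1, 0, 1, 2, 1, 2, 3, 2, 3, 4, 3, 2, 1, 0, 2, 2, 1, 3]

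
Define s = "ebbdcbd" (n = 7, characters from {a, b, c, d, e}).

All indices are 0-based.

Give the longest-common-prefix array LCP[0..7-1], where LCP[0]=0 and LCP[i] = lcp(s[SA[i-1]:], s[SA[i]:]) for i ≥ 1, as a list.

rank | idx | suffix
   0 |   1 | bbdcbd
   1 |   5 | bd
   2 |   2 | bdcbd
   3 |   4 | cbd
   4 |   6 | d
   5 |   3 | dcbd
   6 |   0 | ebbdcbd

SA = [1, 5, 2, 4, 6, 3, 0]
rank  pair      lcp
   1  s[1:],s[5:]  1  'b'
   2  s[5:],s[2:]  2  'bd'
   3  s[2:],s[4:]  0  ''
   4  s[4:],s[6:]  0  ''
   5  s[6:],s[3:]  1  'd'
   6  s[3:],s[0:]  0  ''

[0, 1, 2, 0, 0, 1, 0]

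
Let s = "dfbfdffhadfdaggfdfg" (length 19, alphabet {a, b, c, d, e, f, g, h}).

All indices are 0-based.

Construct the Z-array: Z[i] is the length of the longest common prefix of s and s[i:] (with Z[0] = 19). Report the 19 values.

Z[0]=19
i=1: fresh scan; Z[1]=0
i=2: fresh scan; Z[2]=0
i=3: fresh scan; Z[3]=0
i=4: fresh scan; Z[4]=2 extend→box=[4,6)
i=5: min(r-i=1, Z[1]=0)=0; Z[5]=0
i=6: fresh scan; Z[6]=0
i=7: fresh scan; Z[7]=0
i=8: fresh scan; Z[8]=0
i=9: fresh scan; Z[9]=2 extend→box=[9,11)
i=10: min(r-i=1, Z[1]=0)=0; Z[10]=0
i=11: fresh scan; Z[11]=1 extend→box=[11,12)
i=12: fresh scan; Z[12]=0
i=13: fresh scan; Z[13]=0
i=14: fresh scan; Z[14]=0
i=15: fresh scan; Z[15]=0
i=16: fresh scan; Z[16]=2 extend→box=[16,18)
i=17: min(r-i=1, Z[1]=0)=0; Z[17]=0
i=18: fresh scan; Z[18]=0

[19, 0, 0, 0, 2, 0, 0, 0, 0, 2, 0, 1, 0, 0, 0, 0, 2, 0, 0]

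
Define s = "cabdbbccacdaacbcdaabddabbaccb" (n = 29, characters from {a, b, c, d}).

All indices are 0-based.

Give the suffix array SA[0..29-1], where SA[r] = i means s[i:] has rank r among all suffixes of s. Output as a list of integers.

sorted suffixes:
  #0 SA[0]=17  'aabddabbaccb'
  #1 SA[1]=11  'aacbcdaabddabbaccb'
  #2 SA[2]=22  'abbaccb'
  #3 SA[3]=1  'abdbbccacdaacbcdaabddabbaccb'
  #4 SA[4]=18  'abddabbaccb'
  #5 SA[5]=12  'acbcdaabddabbaccb'
  #6 SA[6]=25  'accb'
  #7 SA[7]=8  'acdaacbcdaabddabbaccb'
  #8 SA[8]=28  'b'
  #9 SA[9]=24  'baccb'
  #10 SA[10]=23  'bbaccb'
  #11 SA[11]=4  'bbccacdaacbcdaabddabbaccb'
  #12 SA[12]=5  'bccacdaacbcdaabddabbaccb'
  #13 SA[13]=14  'bcdaabddabbaccb'
  #14 SA[14]=2  'bdbbccacdaacbcdaabddabbaccb'
  #15 SA[15]=19  'bddabbaccb'
  #16 SA[16]=0  'cabdbbccacdaacbcdaabddabbaccb'
  #17 SA[17]=7  'cacdaacbcdaabddabbaccb'
  #18 SA[18]=27  'cb'
  #19 SA[19]=13  'cbcdaabddabbaccb'
  #20 SA[20]=6  'ccacdaacbcdaabddabbaccb'
  #21 SA[21]=26  'ccb'
  #22 SA[22]=15  'cdaabddabbaccb'
  #23 SA[23]=9  'cdaacbcdaabddabbaccb'
  #24 SA[24]=16  'daabddabbaccb'
  #25 SA[25]=10  'daacbcdaabddabbaccb'
  #26 SA[26]=21  'dabbaccb'
  #27 SA[27]=3  'dbbccacdaacbcdaabddabbaccb'
  #28 SA[28]=20  'ddabbaccb'

[17, 11, 22, 1, 18, 12, 25, 8, 28, 24, 23, 4, 5, 14, 2, 19, 0, 7, 27, 13, 6, 26, 15, 9, 16, 10, 21, 3, 20]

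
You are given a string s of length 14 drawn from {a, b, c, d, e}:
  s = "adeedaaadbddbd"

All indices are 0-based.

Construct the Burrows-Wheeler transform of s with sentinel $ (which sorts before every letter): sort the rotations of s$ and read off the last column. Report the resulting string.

rank  rotation         last
    0  $adeedaaadbddbd  d
    1  aaadbddbd$adeed  d
    2  aadbddbd$adeeda  a
    3  adbddbd$adeedaa  a
    4  adeedaaadbddbd$  $
    5  bd$adeedaaadbdd  d
    6  bddbd$adeedaaad  d
    7  d$adeedaaadbddb  b
    8  daaadbddbd$adee  e
    9  dbd$adeedaaadbd  d
   10  dbddbd$adeedaaa  a
   11  ddbd$adeedaaadb  b
   12  deedaaadbddbd$a  a
   13  edaaadbddbd$ade  e
   14  eedaaadbddbd$ad  d

ddaa$ddbedabaed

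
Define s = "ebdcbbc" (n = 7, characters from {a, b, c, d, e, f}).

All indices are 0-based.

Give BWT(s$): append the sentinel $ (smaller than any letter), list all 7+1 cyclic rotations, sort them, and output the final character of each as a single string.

rank  rotation  last
    0  $ebdcbbc  c
    1  bbc$ebdc  c
    2  bc$ebdcb  b
    3  bdcbbc$e  e
    4  c$ebdcbb  b
    5  cbbc$ebd  d
    6  dcbbc$eb  b
    7  ebdcbbc$  $

ccbebdb$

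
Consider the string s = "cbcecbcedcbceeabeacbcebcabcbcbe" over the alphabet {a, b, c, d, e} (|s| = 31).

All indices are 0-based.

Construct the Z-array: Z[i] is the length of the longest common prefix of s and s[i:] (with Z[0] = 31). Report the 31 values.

[31, 0, 1, 0, 4, 0, 1, 0, 0, 4, 0, 1, 0, 0, 0, 0, 0, 0, 4, 0, 1, 0, 0, 1, 0, 0, 3, 0, 2, 0, 0]

Z[0]=31
i=1: i≥r, start 0; Z[1]=0
i=2: i≥r, start 0; Z[2]=1 extend→box=[2,3)
i=3: i≥r, start 0; Z[3]=0
i=4: i≥r, start 0; Z[4]=4 extend→box=[4,8)
i=5: min(r-i=3, Z[1]=0)=0; Z[5]=0
i=6: min(r-i=2, Z[2]=1)=1; Z[6]=1
i=7: min(r-i=1, Z[3]=0)=0; Z[7]=0
i=8: i≥r, start 0; Z[8]=0
i=9: i≥r, start 0; Z[9]=4 extend→box=[9,13)
i=10: min(r-i=3, Z[1]=0)=0; Z[10]=0
i=11: min(r-i=2, Z[2]=1)=1; Z[11]=1
i=12: min(r-i=1, Z[3]=0)=0; Z[12]=0
i=13: i≥r, start 0; Z[13]=0
i=14: i≥r, start 0; Z[14]=0
i=15: i≥r, start 0; Z[15]=0
i=16: i≥r, start 0; Z[16]=0
i=17: i≥r, start 0; Z[17]=0
i=18: i≥r, start 0; Z[18]=4 extend→box=[18,22)
i=19: min(r-i=3, Z[1]=0)=0; Z[19]=0
i=20: min(r-i=2, Z[2]=1)=1; Z[20]=1
i=21: min(r-i=1, Z[3]=0)=0; Z[21]=0
i=22: i≥r, start 0; Z[22]=0
i=23: i≥r, start 0; Z[23]=1 extend→box=[23,24)
i=24: i≥r, start 0; Z[24]=0
i=25: i≥r, start 0; Z[25]=0
i=26: i≥r, start 0; Z[26]=3 extend→box=[26,29)
i=27: min(r-i=2, Z[1]=0)=0; Z[27]=0
i=28: min(r-i=1, Z[2]=1)=1; Z[28]=2 extend→box=[28,30)
i=29: min(r-i=1, Z[1]=0)=0; Z[29]=0
i=30: i≥r, start 0; Z[30]=0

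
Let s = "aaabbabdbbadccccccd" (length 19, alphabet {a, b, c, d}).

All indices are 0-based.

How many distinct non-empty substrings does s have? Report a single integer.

160

rank | idx | suffix
   0 |   0 | aaabbabdbbadccccccd
   1 |   1 | aabbabdbbadccccccd
   2 |   2 | abbabdbbadccccccd
   3 |   5 | abdbbadccccccd
   4 |  10 | adccccccd
   5 |   4 | babdbbadccccccd
   6 |   9 | badccccccd
   7 |   3 | bbabdbbadccccccd
   8 |   8 | bbadccccccd
   9 |   6 | bdbbadccccccd
  10 |  12 | ccccccd
  11 |  13 | cccccd
  12 |  14 | ccccd
  13 |  15 | cccd
  14 |  16 | ccd
  15 |  17 | cd
  16 |  18 | d
  17 |   7 | dbbadccccccd
  18 |  11 | dccccccd

SA = [0, 1, 2, 5, 10, 4, 9, 3, 8, 6, 12, 13, 14, 15, 16, 17, 18, 7, 11]
rank  pair      lcp
   1  s[0:],s[1:]  2  'aa'
   2  s[1:],s[2:]  1  'a'
   3  s[2:],s[5:]  2  'ab'
   4  s[5:],s[10:]  1  'a'
   5  s[10:],s[4:]  0  ''
   6  s[4:],s[9:]  2  'ba'
   7  s[9:],s[3:]  1  'b'
   8  s[3:],s[8:]  3  'bba'
   9  s[8:],s[6:]  1  'b'
  10  s[6:],s[12:]  0  ''
  11  s[12:],s[13:]  5  'ccccc'
  12  s[13:],s[14:]  4  'cccc'
  13  s[14:],s[15:]  3  'ccc'
  14  s[15:],s[16:]  2  'cc'
  15  s[16:],s[17:]  1  'c'
  16  s[17:],s[18:]  0  ''
  17  s[18:],s[7:]  1  'd'
  18  s[7:],s[11:]  1  'd'

n(n+1)/2 = 19·20/2 = 190
Σ LCP = 0 + 2 + 1 + 2 + 1 + 0 + 2 + 1 + 3 + 1 + 0 + 5 + 4 + 3 + 2 + 1 + 0 + 1 + 1 = 30
distinct = 190 − 30 = 160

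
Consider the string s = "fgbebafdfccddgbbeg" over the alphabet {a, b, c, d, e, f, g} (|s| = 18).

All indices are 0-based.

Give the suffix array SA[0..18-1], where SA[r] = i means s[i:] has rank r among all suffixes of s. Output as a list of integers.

[5, 4, 14, 2, 15, 9, 10, 11, 7, 12, 3, 16, 8, 6, 0, 17, 13, 1]

sorted suffixes:
  #0 SA[0]=5  'afdfccddgbbeg'
  #1 SA[1]=4  'bafdfccddgbbeg'
  #2 SA[2]=14  'bbeg'
  #3 SA[3]=2  'bebafdfccddgbbeg'
  #4 SA[4]=15  'beg'
  #5 SA[5]=9  'ccddgbbeg'
  #6 SA[6]=10  'cddgbbeg'
  #7 SA[7]=11  'ddgbbeg'
  #8 SA[8]=7  'dfccddgbbeg'
  #9 SA[9]=12  'dgbbeg'
  #10 SA[10]=3  'ebafdfccddgbbeg'
  #11 SA[11]=16  'eg'
  #12 SA[12]=8  'fccddgbbeg'
  #13 SA[13]=6  'fdfccddgbbeg'
  #14 SA[14]=0  'fgbebafdfccddgbbeg'
  #15 SA[15]=17  'g'
  #16 SA[16]=13  'gbbeg'
  #17 SA[17]=1  'gbebafdfccddgbbeg'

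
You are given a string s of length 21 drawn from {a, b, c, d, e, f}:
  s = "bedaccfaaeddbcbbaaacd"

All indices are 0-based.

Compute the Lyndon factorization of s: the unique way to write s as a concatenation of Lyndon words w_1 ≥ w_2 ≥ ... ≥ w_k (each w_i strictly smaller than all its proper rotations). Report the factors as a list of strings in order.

emit factor 1: 'bed' (i=0, period=3)
emit factor 2: 'accf' (i=3, period=4)
emit factor 3: 'aaeddbcbb' (i=7, period=9)
emit factor 4: 'aaacd' (i=16, period=5)

["bed", "accf", "aaeddbcbb", "aaacd"]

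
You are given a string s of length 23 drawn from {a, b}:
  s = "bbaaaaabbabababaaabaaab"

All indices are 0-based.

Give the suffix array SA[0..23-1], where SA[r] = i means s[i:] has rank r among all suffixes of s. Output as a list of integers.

sorted suffixes:
  #0 SA[0]=2  'aaaaabbabababaaabaaab'
  #1 SA[1]=3  'aaaabbabababaaabaaab'
  #2 SA[2]=19  'aaab'
  #3 SA[3]=15  'aaabaaab'
  #4 SA[4]=4  'aaabbabababaaabaaab'
  #5 SA[5]=20  'aab'
  #6 SA[6]=16  'aabaaab'
  #7 SA[7]=5  'aabbabababaaabaaab'
  #8 SA[8]=21  'ab'
  #9 SA[9]=17  'abaaab'
  #10 SA[10]=13  'abaaabaaab'
  #11 SA[11]=11  'ababaaabaaab'
  #12 SA[12]=9  'abababaaabaaab'
  #13 SA[13]=6  'abbabababaaabaaab'
  #14 SA[14]=22  'b'
  #15 SA[15]=1  'baaaaabbabababaaabaaab'
  #16 SA[16]=18  'baaab'
  #17 SA[17]=14  'baaabaaab'
  #18 SA[18]=12  'babaaabaaab'
  #19 SA[19]=10  'bababaaabaaab'
  #20 SA[20]=8  'babababaaabaaab'
  #21 SA[21]=0  'bbaaaaabbabababaaabaaab'
  #22 SA[22]=7  'bbabababaaabaaab'

[2, 3, 19, 15, 4, 20, 16, 5, 21, 17, 13, 11, 9, 6, 22, 1, 18, 14, 12, 10, 8, 0, 7]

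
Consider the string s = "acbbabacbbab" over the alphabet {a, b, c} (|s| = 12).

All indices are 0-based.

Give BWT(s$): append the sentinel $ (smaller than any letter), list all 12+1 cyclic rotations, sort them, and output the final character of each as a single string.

rank  rotation       last
    0  $acbbabacbbab  b
    1  ab$acbbabacbb  b
    2  abacbbab$acbb  b
    3  acbbab$acbbab  b
    4  acbbabacbbab$  $
    5  b$acbbabacbba  a
    6  bab$acbbabacb  b
    7  babacbbab$acb  b
    8  bacbbab$acbba  a
    9  bbab$acbbabac  c
   10  bbabacbbab$ac  c
   11  cbbab$acbbaba  a
   12  cbbabacbbab$a  a

bbbb$abbaccaa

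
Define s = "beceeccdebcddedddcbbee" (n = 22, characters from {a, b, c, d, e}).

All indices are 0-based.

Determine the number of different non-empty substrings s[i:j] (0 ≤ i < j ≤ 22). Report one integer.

228

rank→(start, suffix):
  0 → (18, 'bbee')
  1 → (9, 'bcddedddcbbee')
  2 → (0, 'beceeccdebcddedddcbbee')
  3 → (19, 'bee')
  4 → (17, 'cbbee')
  5 → (5, 'ccdebcddedddcbbee')
  6 → (10, 'cddedddcbbee')
  7 → (6, 'cdebcddedddcbbee')
  8 → (2, 'ceeccdebcddedddcbbee')
  9 → (16, 'dcbbee')
  10 → (15, 'ddcbbee')
  11 → (14, 'dddcbbee')
  12 → (11, 'ddedddcbbee')
  13 → (7, 'debcddedddcbbee')
  14 → (12, 'dedddcbbee')
  15 → (21, 'e')
  16 → (8, 'ebcddedddcbbee')
  17 → (4, 'eccdebcddedddcbbee')
  18 → (1, 'eceeccdebcddedddcbbee')
  19 → (13, 'edddcbbee')
  20 → (20, 'ee')
  21 → (3, 'eeccdebcddedddcbbee')

SA = [18, 9, 0, 19, 17, 5, 10, 6, 2, 16, 15, 14, 11, 7, 12, 21, 8, 4, 1, 13, 20, 3]
i: (SA[i-1],SA[i]) lcp shared
  1: (18,9) 1 'b'
  2: (9,0) 1 'b'
  3: (0,19) 2 'be'
  4: (19,17) 0 ''
  5: (17,5) 1 'c'
  6: (5,10) 1 'c'
  7: (10,6) 2 'cd'
  8: (6,2) 1 'c'
  9: (2,16) 0 ''
  10: (16,15) 1 'd'
  11: (15,14) 2 'dd'
  12: (14,11) 2 'dd'
  13: (11,7) 1 'd'
  14: (7,12) 2 'de'
  15: (12,21) 0 ''
  16: (21,8) 1 'e'
  17: (8,4) 1 'e'
  18: (4,1) 2 'ec'
  19: (1,13) 1 'e'
  20: (13,20) 1 'e'
  21: (20,3) 2 'ee'

n(n+1)/2 = 22·23/2 = 253
Σ LCP = 0 + 1 + 1 + 2 + 0 + 1 + 1 + 2 + 1 + 0 + 1 + 2 + 2 + 1 + 2 + 0 + 1 + 1 + 2 + 1 + 1 + 2 = 25
distinct = 253 − 25 = 228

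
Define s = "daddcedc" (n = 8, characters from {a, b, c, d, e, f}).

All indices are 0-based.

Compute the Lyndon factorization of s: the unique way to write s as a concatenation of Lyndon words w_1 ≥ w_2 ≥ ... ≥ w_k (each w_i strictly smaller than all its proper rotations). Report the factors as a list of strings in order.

emit factor 1: 'd' (i=0, period=1)
emit factor 2: 'addcedc' (i=1, period=7)

["d", "addcedc"]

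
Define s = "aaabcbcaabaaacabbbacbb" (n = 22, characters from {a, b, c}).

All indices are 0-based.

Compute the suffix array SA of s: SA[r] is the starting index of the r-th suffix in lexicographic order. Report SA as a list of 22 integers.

[0, 10, 7, 1, 11, 8, 14, 2, 12, 18, 21, 9, 17, 20, 16, 15, 5, 3, 6, 13, 19, 4]

rank→(start, suffix):
  0 → (0, 'aaabcbcaabaaacabbbacbb')
  1 → (10, 'aaacabbbacbb')
  2 → (7, 'aabaaacabbbacbb')
  3 → (1, 'aabcbcaabaaacabbbacbb')
  4 → (11, 'aacabbbacbb')
  5 → (8, 'abaaacabbbacbb')
  6 → (14, 'abbbacbb')
  7 → (2, 'abcbcaabaaacabbbacbb')
  8 → (12, 'acabbbacbb')
  9 → (18, 'acbb')
  10 → (21, 'b')
  11 → (9, 'baaacabbbacbb')
  12 → (17, 'bacbb')
  13 → (20, 'bb')
  14 → (16, 'bbacbb')
  15 → (15, 'bbbacbb')
  16 → (5, 'bcaabaaacabbbacbb')
  17 → (3, 'bcbcaabaaacabbbacbb')
  18 → (6, 'caabaaacabbbacbb')
  19 → (13, 'cabbbacbb')
  20 → (19, 'cbb')
  21 → (4, 'cbcaabaaacabbbacbb')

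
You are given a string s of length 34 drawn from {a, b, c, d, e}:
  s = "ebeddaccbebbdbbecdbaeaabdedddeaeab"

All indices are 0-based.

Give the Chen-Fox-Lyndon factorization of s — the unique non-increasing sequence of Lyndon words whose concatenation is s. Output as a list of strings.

["e", "bedd", "accbebbdbbecdbae", "aabdedddeaeab"]

emit factor 1: 'e' (i=0, period=1)
emit factor 2: 'bedd' (i=1, period=4)
emit factor 3: 'accbebbdbbecdbae' (i=5, period=16)
emit factor 4: 'aabdedddeaeab' (i=21, period=13)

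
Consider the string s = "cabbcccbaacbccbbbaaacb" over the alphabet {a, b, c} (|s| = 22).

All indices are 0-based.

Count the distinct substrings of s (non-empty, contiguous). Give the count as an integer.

sorted suffixes:
  #0 SA[0]=17  'aaacb'
  #1 SA[1]=18  'aacb'
  #2 SA[2]=8  'aacbccbbbaaacb'
  #3 SA[3]=1  'abbcccbaacbccbbbaaacb'
  #4 SA[4]=19  'acb'
  #5 SA[5]=9  'acbccbbbaaacb'
  #6 SA[6]=21  'b'
  #7 SA[7]=16  'baaacb'
  #8 SA[8]=7  'baacbccbbbaaacb'
  #9 SA[9]=15  'bbaaacb'
  #10 SA[10]=14  'bbbaaacb'
  #11 SA[11]=2  'bbcccbaacbccbbbaaacb'
  #12 SA[12]=11  'bccbbbaaacb'
  #13 SA[13]=3  'bcccbaacbccbbbaaacb'
  #14 SA[14]=0  'cabbcccbaacbccbbbaaacb'
  #15 SA[15]=20  'cb'
  #16 SA[16]=6  'cbaacbccbbbaaacb'
  #17 SA[17]=13  'cbbbaaacb'
  #18 SA[18]=10  'cbccbbbaaacb'
  #19 SA[19]=5  'ccbaacbccbbbaaacb'
  #20 SA[20]=12  'ccbbbaaacb'
  #21 SA[21]=4  'cccbaacbccbbbaaacb'

SA = [17, 18, 8, 1, 19, 9, 21, 16, 7, 15, 14, 2, 11, 3, 0, 20, 6, 13, 10, 5, 12, 4]
i: (SA[i-1],SA[i]) lcp shared
  1: (17,18) 2 'aa'
  2: (18,8) 4 'aacb'
  3: (8,1) 1 'a'
  4: (1,19) 1 'a'
  5: (19,9) 3 'acb'
  6: (9,21) 0 ''
  7: (21,16) 1 'b'
  8: (16,7) 3 'baa'
  9: (7,15) 1 'b'
  10: (15,14) 2 'bb'
  11: (14,2) 2 'bb'
  12: (2,11) 1 'b'
  13: (11,3) 3 'bcc'
  14: (3,0) 0 ''
  15: (0,20) 1 'c'
  16: (20,6) 2 'cb'
  17: (6,13) 2 'cb'
  18: (13,10) 2 'cb'
  19: (10,5) 1 'c'
  20: (5,12) 3 'ccb'
  21: (12,4) 2 'cc'

n(n+1)/2 = 22·23/2 = 253
Σ LCP = 0 + 2 + 4 + 1 + 1 + 3 + 0 + 1 + 3 + 1 + 2 + 2 + 1 + 3 + 0 + 1 + 2 + 2 + 2 + 1 + 3 + 2 = 37
distinct = 253 − 37 = 216

216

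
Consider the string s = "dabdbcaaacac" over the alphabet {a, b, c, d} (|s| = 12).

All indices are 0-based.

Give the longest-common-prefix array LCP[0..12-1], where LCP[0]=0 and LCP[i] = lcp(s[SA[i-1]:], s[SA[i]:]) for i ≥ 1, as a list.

rank | idx | suffix
   0 |   6 | aaacac
   1 |   7 | aacac
   2 |   1 | abdbcaaacac
   3 |  10 | ac
   4 |   8 | acac
   5 |   4 | bcaaacac
   6 |   2 | bdbcaaacac
   7 |  11 | c
   8 |   5 | caaacac
   9 |   9 | cac
  10 |   0 | dabdbcaaacac
  11 |   3 | dbcaaacac

SA = [6, 7, 1, 10, 8, 4, 2, 11, 5, 9, 0, 3]
[i] adj suffixes → lcp
  [1] 6/7 → 2 ('aa')
  [2] 7/1 → 1 ('a')
  [3] 1/10 → 1 ('a')
  [4] 10/8 → 2 ('ac')
  [5] 8/4 → 0 ('')
  [6] 4/2 → 1 ('b')
  [7] 2/11 → 0 ('')
  [8] 11/5 → 1 ('c')
  [9] 5/9 → 2 ('ca')
  [10] 9/0 → 0 ('')
  [11] 0/3 → 1 ('d')

[0, 2, 1, 1, 2, 0, 1, 0, 1, 2, 0, 1]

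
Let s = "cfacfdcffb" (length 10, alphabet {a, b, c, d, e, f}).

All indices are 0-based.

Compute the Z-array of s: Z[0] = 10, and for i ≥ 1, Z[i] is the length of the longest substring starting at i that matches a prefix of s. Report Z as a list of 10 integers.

Z[0]=10
i=1: i≥r, start 0; Z[1]=0
i=2: i≥r, start 0; Z[2]=0
i=3: i≥r, start 0; Z[3]=2 extend→box=[3,5)
i=4: min(r-i=1, Z[1]=0)=0; Z[4]=0
i=5: i≥r, start 0; Z[5]=0
i=6: i≥r, start 0; Z[6]=2 extend→box=[6,8)
i=7: min(r-i=1, Z[1]=0)=0; Z[7]=0
i=8: i≥r, start 0; Z[8]=0
i=9: i≥r, start 0; Z[9]=0

[10, 0, 0, 2, 0, 0, 2, 0, 0, 0]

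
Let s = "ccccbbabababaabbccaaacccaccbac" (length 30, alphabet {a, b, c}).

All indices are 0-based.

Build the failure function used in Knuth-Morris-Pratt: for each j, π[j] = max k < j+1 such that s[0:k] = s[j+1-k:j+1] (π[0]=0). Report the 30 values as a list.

[0, 1, 2, 3, 0, 0, 0, 0, 0, 0, 0, 0, 0, 0, 0, 0, 1, 2, 0, 0, 0, 1, 2, 3, 0, 1, 2, 0, 0, 1]

π[0] = 0
j=1 s[j]='c': π[1]=1 (border 'c')
j=2 s[j]='c': π[2]=2 (border 'cc')
j=3 s[j]='c': π[3]=3 (border 'ccc')
j=4 s[j]='b': k: 3→2→1→0; π[4]=0 (border '')
j=5 s[j]='b': π[5]=0 (border '')
j=6 s[j]='a': π[6]=0 (border '')
j=7 s[j]='b': π[7]=0 (border '')
j=8 s[j]='a': π[8]=0 (border '')
j=9 s[j]='b': π[9]=0 (border '')
j=10 s[j]='a': π[10]=0 (border '')
j=11 s[j]='b': π[11]=0 (border '')
j=12 s[j]='a': π[12]=0 (border '')
j=13 s[j]='a': π[13]=0 (border '')
j=14 s[j]='b': π[14]=0 (border '')
j=15 s[j]='b': π[15]=0 (border '')
j=16 s[j]='c': π[16]=1 (border 'c')
j=17 s[j]='c': π[17]=2 (border 'cc')
j=18 s[j]='a': k: 2→1→0; π[18]=0 (border '')
j=19 s[j]='a': π[19]=0 (border '')
j=20 s[j]='a': π[20]=0 (border '')
j=21 s[j]='c': π[21]=1 (border 'c')
j=22 s[j]='c': π[22]=2 (border 'cc')
j=23 s[j]='c': π[23]=3 (border 'ccc')
j=24 s[j]='a': k: 3→2→1→0; π[24]=0 (border '')
j=25 s[j]='c': π[25]=1 (border 'c')
j=26 s[j]='c': π[26]=2 (border 'cc')
j=27 s[j]='b': k: 2→1→0; π[27]=0 (border '')
j=28 s[j]='a': π[28]=0 (border '')
j=29 s[j]='c': π[29]=1 (border 'c')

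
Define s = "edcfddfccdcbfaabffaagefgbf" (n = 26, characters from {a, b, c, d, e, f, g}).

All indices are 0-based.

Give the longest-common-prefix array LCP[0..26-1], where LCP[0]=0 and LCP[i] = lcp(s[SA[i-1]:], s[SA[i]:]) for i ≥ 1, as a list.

rank→(start, suffix):
  0 → (13, 'aabffaagefgbf')
  1 → (18, 'aagefgbf')
  2 → (14, 'abffaagefgbf')
  3 → (19, 'agefgbf')
  4 → (24, 'bf')
  5 → (11, 'bfaabffaagefgbf')
  6 → (15, 'bffaagefgbf')
  7 → (10, 'cbfaabffaagefgbf')
  8 → (7, 'ccdcbfaabffaagefgbf')
  9 → (8, 'cdcbfaabffaagefgbf')
  10 → (2, 'cfddfccdcbfaabffaagefgbf')
  11 → (9, 'dcbfaabffaagefgbf')
  12 → (1, 'dcfddfccdcbfaabffaagefgbf')
  13 → (4, 'ddfccdcbfaabffaagefgbf')
  14 → (5, 'dfccdcbfaabffaagefgbf')
  15 → (0, 'edcfddfccdcbfaabffaagefgbf')
  16 → (21, 'efgbf')
  17 → (25, 'f')
  18 → (12, 'faabffaagefgbf')
  19 → (17, 'faagefgbf')
  20 → (6, 'fccdcbfaabffaagefgbf')
  21 → (3, 'fddfccdcbfaabffaagefgbf')
  22 → (16, 'ffaagefgbf')
  23 → (22, 'fgbf')
  24 → (23, 'gbf')
  25 → (20, 'gefgbf')

SA = [13, 18, 14, 19, 24, 11, 15, 10, 7, 8, 2, 9, 1, 4, 5, 0, 21, 25, 12, 17, 6, 3, 16, 22, 23, 20]
[i] adj suffixes → lcp
  [1] 13/18 → 2 ('aa')
  [2] 18/14 → 1 ('a')
  [3] 14/19 → 1 ('a')
  [4] 19/24 → 0 ('')
  [5] 24/11 → 2 ('bf')
  [6] 11/15 → 2 ('bf')
  [7] 15/10 → 0 ('')
  [8] 10/7 → 1 ('c')
  [9] 7/8 → 1 ('c')
  [10] 8/2 → 1 ('c')
  [11] 2/9 → 0 ('')
  [12] 9/1 → 2 ('dc')
  [13] 1/4 → 1 ('d')
  [14] 4/5 → 1 ('d')
  [15] 5/0 → 0 ('')
  [16] 0/21 → 1 ('e')
  [17] 21/25 → 0 ('')
  [18] 25/12 → 1 ('f')
  [19] 12/17 → 3 ('faa')
  [20] 17/6 → 1 ('f')
  [21] 6/3 → 1 ('f')
  [22] 3/16 → 1 ('f')
  [23] 16/22 → 1 ('f')
  [24] 22/23 → 0 ('')
  [25] 23/20 → 1 ('g')

[0, 2, 1, 1, 0, 2, 2, 0, 1, 1, 1, 0, 2, 1, 1, 0, 1, 0, 1, 3, 1, 1, 1, 1, 0, 1]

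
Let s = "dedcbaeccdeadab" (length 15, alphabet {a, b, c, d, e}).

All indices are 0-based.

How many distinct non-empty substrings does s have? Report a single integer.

109

sorted suffixes:
  #0 SA[0]=13  'ab'
  #1 SA[1]=11  'adab'
  #2 SA[2]=5  'aeccdeadab'
  #3 SA[3]=14  'b'
  #4 SA[4]=4  'baeccdeadab'
  #5 SA[5]=3  'cbaeccdeadab'
  #6 SA[6]=7  'ccdeadab'
  #7 SA[7]=8  'cdeadab'
  #8 SA[8]=12  'dab'
  #9 SA[9]=2  'dcbaeccdeadab'
  #10 SA[10]=9  'deadab'
  #11 SA[11]=0  'dedcbaeccdeadab'
  #12 SA[12]=10  'eadab'
  #13 SA[13]=6  'eccdeadab'
  #14 SA[14]=1  'edcbaeccdeadab'

SA = [13, 11, 5, 14, 4, 3, 7, 8, 12, 2, 9, 0, 10, 6, 1]
[i] adj suffixes → lcp
  [1] 13/11 → 1 ('a')
  [2] 11/5 → 1 ('a')
  [3] 5/14 → 0 ('')
  [4] 14/4 → 1 ('b')
  [5] 4/3 → 0 ('')
  [6] 3/7 → 1 ('c')
  [7] 7/8 → 1 ('c')
  [8] 8/12 → 0 ('')
  [9] 12/2 → 1 ('d')
  [10] 2/9 → 1 ('d')
  [11] 9/0 → 2 ('de')
  [12] 0/10 → 0 ('')
  [13] 10/6 → 1 ('e')
  [14] 6/1 → 1 ('e')

n(n+1)/2 = 15·16/2 = 120
Σ LCP = 0 + 1 + 1 + 0 + 1 + 0 + 1 + 1 + 0 + 1 + 1 + 2 + 0 + 1 + 1 = 11
distinct = 120 − 11 = 109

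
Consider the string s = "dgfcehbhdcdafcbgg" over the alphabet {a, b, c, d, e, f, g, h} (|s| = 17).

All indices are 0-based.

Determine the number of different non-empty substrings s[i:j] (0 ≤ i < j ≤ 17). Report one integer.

143

rank | idx | suffix
   0 |  11 | afcbgg
   1 |  14 | bgg
   2 |   6 | bhdcdafcbgg
   3 |  13 | cbgg
   4 |   9 | cdafcbgg
   5 |   3 | cehbhdcdafcbgg
   6 |  10 | dafcbgg
   7 |   8 | dcdafcbgg
   8 |   0 | dgfcehbhdcdafcbgg
   9 |   4 | ehbhdcdafcbgg
  10 |  12 | fcbgg
  11 |   2 | fcehbhdcdafcbgg
  12 |  16 | g
  13 |   1 | gfcehbhdcdafcbgg
  14 |  15 | gg
  15 |   5 | hbhdcdafcbgg
  16 |   7 | hdcdafcbgg

SA = [11, 14, 6, 13, 9, 3, 10, 8, 0, 4, 12, 2, 16, 1, 15, 5, 7]
rank  pair      lcp
   1  s[11:],s[14:]  0  ''
   2  s[14:],s[6:]  1  'b'
   3  s[6:],s[13:]  0  ''
   4  s[13:],s[9:]  1  'c'
   5  s[9:],s[3:]  1  'c'
   6  s[3:],s[10:]  0  ''
   7  s[10:],s[8:]  1  'd'
   8  s[8:],s[0:]  1  'd'
   9  s[0:],s[4:]  0  ''
  10  s[4:],s[12:]  0  ''
  11  s[12:],s[2:]  2  'fc'
  12  s[2:],s[16:]  0  ''
  13  s[16:],s[1:]  1  'g'
  14  s[1:],s[15:]  1  'g'
  15  s[15:],s[5:]  0  ''
  16  s[5:],s[7:]  1  'h'

n(n+1)/2 = 17·18/2 = 153
Σ LCP = 0 + 0 + 1 + 0 + 1 + 1 + 0 + 1 + 1 + 0 + 0 + 2 + 0 + 1 + 1 + 0 + 1 = 10
distinct = 153 − 10 = 143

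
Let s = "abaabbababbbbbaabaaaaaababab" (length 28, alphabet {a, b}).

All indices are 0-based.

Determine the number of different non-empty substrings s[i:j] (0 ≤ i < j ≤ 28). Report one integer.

328

sorted suffixes:
  #0 SA[0]=17  'aaaaaababab'
  #1 SA[1]=18  'aaaaababab'
  #2 SA[2]=19  'aaaababab'
  #3 SA[3]=20  'aaababab'
  #4 SA[4]=14  'aabaaaaaababab'
  #5 SA[5]=21  'aababab'
  #6 SA[6]=2  'aabbababbbbbaabaaaaaababab'
  #7 SA[7]=26  'ab'
  #8 SA[8]=15  'abaaaaaababab'
  #9 SA[9]=0  'abaabbababbbbbaabaaaaaababab'
  #10 SA[10]=24  'abab'
  #11 SA[11]=22  'ababab'
  #12 SA[12]=6  'ababbbbbaabaaaaaababab'
  #13 SA[13]=3  'abbababbbbbaabaaaaaababab'
  #14 SA[14]=8  'abbbbbaabaaaaaababab'
  #15 SA[15]=27  'b'
  #16 SA[16]=16  'baaaaaababab'
  #17 SA[17]=13  'baabaaaaaababab'
  #18 SA[18]=1  'baabbababbbbbaabaaaaaababab'
  #19 SA[19]=25  'bab'
  #20 SA[20]=23  'babab'
  #21 SA[21]=5  'bababbbbbaabaaaaaababab'
  #22 SA[22]=7  'babbbbbaabaaaaaababab'
  #23 SA[23]=12  'bbaabaaaaaababab'
  #24 SA[24]=4  'bbababbbbbaabaaaaaababab'
  #25 SA[25]=11  'bbbaabaaaaaababab'
  #26 SA[26]=10  'bbbbaabaaaaaababab'
  #27 SA[27]=9  'bbbbbaabaaaaaababab'

SA = [17, 18, 19, 20, 14, 21, 2, 26, 15, 0, 24, 22, 6, 3, 8, 27, 16, 13, 1, 25, 23, 5, 7, 12, 4, 11, 10, 9]
rank  pair      lcp
   1  s[17:],s[18:]  5  'aaaaa'
   2  s[18:],s[19:]  4  'aaaa'
   3  s[19:],s[20:]  3  'aaa'
   4  s[20:],s[14:]  2  'aa'
   5  s[14:],s[21:]  4  'aaba'
   6  s[21:],s[2:]  3  'aab'
   7  s[2:],s[26:]  1  'a'
   8  s[26:],s[15:]  2  'ab'
   9  s[15:],s[0:]  4  'abaa'
  10  s[0:],s[24:]  3  'aba'
  11  s[24:],s[22:]  4  'abab'
  12  s[22:],s[6:]  4  'abab'
  13  s[6:],s[3:]  2  'ab'
  14  s[3:],s[8:]  3  'abb'
  15  s[8:],s[27:]  0  ''
  16  s[27:],s[16:]  1  'b'
  17  s[16:],s[13:]  3  'baa'
  18  s[13:],s[1:]  4  'baab'
  19  s[1:],s[25:]  2  'ba'
  20  s[25:],s[23:]  3  'bab'
  21  s[23:],s[5:]  5  'babab'
  22  s[5:],s[7:]  3  'bab'
  23  s[7:],s[12:]  1  'b'
  24  s[12:],s[4:]  3  'bba'
  25  s[4:],s[11:]  2  'bb'
  26  s[11:],s[10:]  3  'bbb'
  27  s[10:],s[9:]  4  'bbbb'

n(n+1)/2 = 28·29/2 = 406
Σ LCP = 0 + 5 + 4 + 3 + 2 + 4 + 3 + 1 + 2 + 4 + 3 + 4 + 4 + 2 + 3 + 0 + 1 + 3 + 4 + 2 + 3 + 5 + 3 + 1 + 3 + 2 + 3 + 4 = 78
distinct = 406 − 78 = 328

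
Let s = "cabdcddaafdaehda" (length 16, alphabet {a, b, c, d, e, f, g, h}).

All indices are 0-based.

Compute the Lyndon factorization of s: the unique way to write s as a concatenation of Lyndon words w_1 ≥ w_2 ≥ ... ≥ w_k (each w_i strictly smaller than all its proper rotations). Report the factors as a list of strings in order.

["c", "abdcdd", "aafdaehd", "a"]

emit factor 1: 'c' (i=0, period=1)
emit factor 2: 'abdcdd' (i=1, period=6)
emit factor 3: 'aafdaehd' (i=7, period=8)
emit factor 4: 'a' (i=15, period=1)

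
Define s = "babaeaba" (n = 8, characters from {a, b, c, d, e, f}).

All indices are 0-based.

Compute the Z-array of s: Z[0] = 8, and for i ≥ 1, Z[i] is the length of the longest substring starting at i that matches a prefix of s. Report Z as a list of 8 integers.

[8, 0, 2, 0, 0, 0, 2, 0]

Z[0]=8
i=1: outside box; Z[1]=0
i=2: outside box; Z[2]=2 grow→box=[2,4)
i=3: min(r-i=1, Z[1]=0)=0; Z[3]=0
i=4: outside box; Z[4]=0
i=5: outside box; Z[5]=0
i=6: outside box; Z[6]=2 grow→box=[6,8)
i=7: min(r-i=1, Z[1]=0)=0; Z[7]=0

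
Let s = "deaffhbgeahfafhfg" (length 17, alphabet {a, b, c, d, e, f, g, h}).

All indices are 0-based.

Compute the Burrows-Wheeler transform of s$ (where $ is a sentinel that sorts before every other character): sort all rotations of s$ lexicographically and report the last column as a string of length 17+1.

rank  rotation            last
    0  $deaffhbgeahfafhfg  g
    1  affhbgeahfafhfg$de  e
    2  afhfg$deaffhbgeahf  f
    3  ahfafhfg$deaffhbge  e
    4  bgeahfafhfg$deaffh  h
    5  deaffhbgeahfafhfg$  $
    6  eaffhbgeahfafhfg$d  d
    7  eahfafhfg$deaffhbg  g
    8  fafhfg$deaffhbgeah  h
    9  ffhbgeahfafhfg$dea  a
   10  fg$deaffhbgeahfafh  h
   11  fhbgeahfafhfg$deaf  f
   12  fhfg$deaffhbgeahfa  a
   13  g$deaffhbgeahfafhf  f
   14  geahfafhfg$deaffhb  b
   15  hbgeahfafhfg$deaff  f
   16  hfafhfg$deaffhbgea  a
   17  hfg$deaffhbgeahfaf  f

gefeh$dghahfafbfaf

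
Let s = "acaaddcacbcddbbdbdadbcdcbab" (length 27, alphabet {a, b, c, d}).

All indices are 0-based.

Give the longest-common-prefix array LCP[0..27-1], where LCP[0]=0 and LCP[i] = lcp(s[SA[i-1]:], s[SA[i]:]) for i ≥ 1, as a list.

[0, 1, 1, 2, 1, 2, 0, 1, 1, 1, 3, 1, 2, 0, 2, 1, 2, 1, 2, 0, 1, 2, 2, 1, 2, 1, 2]

sorted suffixes:
  #0 SA[0]=2  'aaddcacbcddbbdbdadbcdcbab'
  #1 SA[1]=25  'ab'
  #2 SA[2]=0  'acaaddcacbcddbbdbdadbcdcbab'
  #3 SA[3]=7  'acbcddbbdbdadbcdcbab'
  #4 SA[4]=18  'adbcdcbab'
  #5 SA[5]=3  'addcacbcddbbdbdadbcdcbab'
  #6 SA[6]=26  'b'
  #7 SA[7]=24  'bab'
  #8 SA[8]=13  'bbdbdadbcdcbab'
  #9 SA[9]=20  'bcdcbab'
  #10 SA[10]=9  'bcddbbdbdadbcdcbab'
  #11 SA[11]=16  'bdadbcdcbab'
  #12 SA[12]=14  'bdbdadbcdcbab'
  #13 SA[13]=1  'caaddcacbcddbbdbdadbcdcbab'
  #14 SA[14]=6  'cacbcddbbdbdadbcdcbab'
  #15 SA[15]=23  'cbab'
  #16 SA[16]=8  'cbcddbbdbdadbcdcbab'
  #17 SA[17]=21  'cdcbab'
  #18 SA[18]=10  'cddbbdbdadbcdcbab'
  #19 SA[19]=17  'dadbcdcbab'
  #20 SA[20]=12  'dbbdbdadbcdcbab'
  #21 SA[21]=19  'dbcdcbab'
  #22 SA[22]=15  'dbdadbcdcbab'
  #23 SA[23]=5  'dcacbcddbbdbdadbcdcbab'
  #24 SA[24]=22  'dcbab'
  #25 SA[25]=11  'ddbbdbdadbcdcbab'
  #26 SA[26]=4  'ddcacbcddbbdbdadbcdcbab'

SA = [2, 25, 0, 7, 18, 3, 26, 24, 13, 20, 9, 16, 14, 1, 6, 23, 8, 21, 10, 17, 12, 19, 15, 5, 22, 11, 4]
i: (SA[i-1],SA[i]) lcp shared
  1: (2,25) 1 'a'
  2: (25,0) 1 'a'
  3: (0,7) 2 'ac'
  4: (7,18) 1 'a'
  5: (18,3) 2 'ad'
  6: (3,26) 0 ''
  7: (26,24) 1 'b'
  8: (24,13) 1 'b'
  9: (13,20) 1 'b'
  10: (20,9) 3 'bcd'
  11: (9,16) 1 'b'
  12: (16,14) 2 'bd'
  13: (14,1) 0 ''
  14: (1,6) 2 'ca'
  15: (6,23) 1 'c'
  16: (23,8) 2 'cb'
  17: (8,21) 1 'c'
  18: (21,10) 2 'cd'
  19: (10,17) 0 ''
  20: (17,12) 1 'd'
  21: (12,19) 2 'db'
  22: (19,15) 2 'db'
  23: (15,5) 1 'd'
  24: (5,22) 2 'dc'
  25: (22,11) 1 'd'
  26: (11,4) 2 'dd'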